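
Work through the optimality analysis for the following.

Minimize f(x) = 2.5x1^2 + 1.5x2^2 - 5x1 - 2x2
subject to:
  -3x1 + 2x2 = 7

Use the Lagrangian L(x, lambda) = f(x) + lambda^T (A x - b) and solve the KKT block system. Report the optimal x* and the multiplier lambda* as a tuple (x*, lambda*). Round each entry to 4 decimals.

Form the Lagrangian:
  L(x, lambda) = (1/2) x^T Q x + c^T x + lambda^T (A x - b)
Stationarity (grad_x L = 0): Q x + c + A^T lambda = 0.
Primal feasibility: A x = b.

This gives the KKT block system:
  [ Q   A^T ] [ x     ]   [-c ]
  [ A    0  ] [ lambda ] = [ b ]

Solving the linear system:
  x*      = (-0.6596, 2.5106)
  lambda* = (-2.766)
  f(x*)   = 8.8191

x* = (-0.6596, 2.5106), lambda* = (-2.766)


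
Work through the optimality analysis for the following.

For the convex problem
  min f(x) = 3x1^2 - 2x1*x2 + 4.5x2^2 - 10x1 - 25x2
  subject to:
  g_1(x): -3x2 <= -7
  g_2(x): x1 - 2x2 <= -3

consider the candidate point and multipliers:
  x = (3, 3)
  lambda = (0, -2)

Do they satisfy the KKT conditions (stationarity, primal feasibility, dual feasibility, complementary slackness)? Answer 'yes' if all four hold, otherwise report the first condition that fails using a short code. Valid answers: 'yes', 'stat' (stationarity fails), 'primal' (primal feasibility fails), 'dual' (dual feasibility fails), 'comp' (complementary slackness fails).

Gradient of f: grad f(x) = Q x + c = (2, -4)
Constraint values g_i(x) = a_i^T x - b_i:
  g_1((3, 3)) = -2
  g_2((3, 3)) = 0
Stationarity residual: grad f(x) + sum_i lambda_i a_i = (0, 0)
  -> stationarity OK
Primal feasibility (all g_i <= 0): OK
Dual feasibility (all lambda_i >= 0): FAILS
Complementary slackness (lambda_i * g_i(x) = 0 for all i): OK

Verdict: the first failing condition is dual_feasibility -> dual.

dual


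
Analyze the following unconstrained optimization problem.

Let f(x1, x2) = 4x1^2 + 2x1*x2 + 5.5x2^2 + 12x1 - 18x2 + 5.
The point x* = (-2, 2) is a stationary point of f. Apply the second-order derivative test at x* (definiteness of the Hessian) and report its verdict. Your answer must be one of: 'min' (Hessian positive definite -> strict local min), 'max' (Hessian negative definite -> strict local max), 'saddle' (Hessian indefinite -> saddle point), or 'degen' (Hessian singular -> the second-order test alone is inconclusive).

Compute the Hessian H = grad^2 f:
  H = [[8, 2], [2, 11]]
Verify stationarity: grad f(x*) = H x* + g = (0, 0).
Eigenvalues of H: 7, 12.
Both eigenvalues > 0, so H is positive definite -> x* is a strict local min.

min


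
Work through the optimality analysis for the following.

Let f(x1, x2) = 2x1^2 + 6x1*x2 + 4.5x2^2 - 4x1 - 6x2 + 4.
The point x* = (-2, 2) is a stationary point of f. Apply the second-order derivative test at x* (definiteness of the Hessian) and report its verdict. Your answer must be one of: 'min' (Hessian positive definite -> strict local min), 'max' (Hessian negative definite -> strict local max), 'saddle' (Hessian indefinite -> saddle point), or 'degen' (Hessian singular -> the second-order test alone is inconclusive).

Compute the Hessian H = grad^2 f:
  H = [[4, 6], [6, 9]]
Verify stationarity: grad f(x*) = H x* + g = (0, 0).
Eigenvalues of H: 0, 13.
H has a zero eigenvalue (singular; positive semidefinite but not definite), so H is neither positive definite, negative definite, nor indefinite. The second-order test alone is inconclusive -> degen.
(Indeed, f is constant along the null direction of H through x*, so x* is not a strict local extremum.)

degen


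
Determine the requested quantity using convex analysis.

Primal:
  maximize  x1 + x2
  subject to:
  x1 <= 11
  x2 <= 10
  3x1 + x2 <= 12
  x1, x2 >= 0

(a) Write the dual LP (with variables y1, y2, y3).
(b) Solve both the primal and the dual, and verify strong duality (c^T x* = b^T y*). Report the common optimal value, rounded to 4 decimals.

The standard primal-dual pair for 'max c^T x s.t. A x <= b, x >= 0' is:
  Dual:  min b^T y  s.t.  A^T y >= c,  y >= 0.

So the dual LP is:
  minimize  11y1 + 10y2 + 12y3
  subject to:
    y1 + 3y3 >= 1
    y2 + y3 >= 1
    y1, y2, y3 >= 0

Solving the primal: x* = (0.6667, 10).
  primal value c^T x* = 10.6667.
Solving the dual: y* = (0, 0.6667, 0.3333).
  dual value b^T y* = 10.6667.
Strong duality: c^T x* = b^T y*. Confirmed.

10.6667


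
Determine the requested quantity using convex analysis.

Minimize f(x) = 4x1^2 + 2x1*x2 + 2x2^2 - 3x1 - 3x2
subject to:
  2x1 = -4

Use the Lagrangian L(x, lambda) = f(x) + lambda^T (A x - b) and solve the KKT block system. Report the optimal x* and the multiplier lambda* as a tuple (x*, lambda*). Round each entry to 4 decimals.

Form the Lagrangian:
  L(x, lambda) = (1/2) x^T Q x + c^T x + lambda^T (A x - b)
Stationarity (grad_x L = 0): Q x + c + A^T lambda = 0.
Primal feasibility: A x = b.

This gives the KKT block system:
  [ Q   A^T ] [ x     ]   [-c ]
  [ A    0  ] [ lambda ] = [ b ]

Solving the linear system:
  x*      = (-2, 1.75)
  lambda* = (7.75)
  f(x*)   = 15.875

x* = (-2, 1.75), lambda* = (7.75)


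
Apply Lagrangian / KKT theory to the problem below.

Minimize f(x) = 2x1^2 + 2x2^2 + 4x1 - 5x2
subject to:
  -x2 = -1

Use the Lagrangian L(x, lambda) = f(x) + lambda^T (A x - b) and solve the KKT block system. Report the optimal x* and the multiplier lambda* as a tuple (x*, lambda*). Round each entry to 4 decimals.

Form the Lagrangian:
  L(x, lambda) = (1/2) x^T Q x + c^T x + lambda^T (A x - b)
Stationarity (grad_x L = 0): Q x + c + A^T lambda = 0.
Primal feasibility: A x = b.

This gives the KKT block system:
  [ Q   A^T ] [ x     ]   [-c ]
  [ A    0  ] [ lambda ] = [ b ]

Solving the linear system:
  x*      = (-1, 1)
  lambda* = (-1)
  f(x*)   = -5

x* = (-1, 1), lambda* = (-1)


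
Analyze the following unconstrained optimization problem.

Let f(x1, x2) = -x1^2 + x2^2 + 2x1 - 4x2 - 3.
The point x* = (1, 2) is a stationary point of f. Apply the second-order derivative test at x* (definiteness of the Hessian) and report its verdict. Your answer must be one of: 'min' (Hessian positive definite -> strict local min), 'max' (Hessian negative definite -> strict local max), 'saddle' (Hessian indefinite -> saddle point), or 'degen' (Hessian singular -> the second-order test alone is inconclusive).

Compute the Hessian H = grad^2 f:
  H = [[-2, 0], [0, 2]]
Verify stationarity: grad f(x*) = H x* + g = (0, 0).
Eigenvalues of H: -2, 2.
Eigenvalues have mixed signs, so H is indefinite -> x* is a saddle point.

saddle


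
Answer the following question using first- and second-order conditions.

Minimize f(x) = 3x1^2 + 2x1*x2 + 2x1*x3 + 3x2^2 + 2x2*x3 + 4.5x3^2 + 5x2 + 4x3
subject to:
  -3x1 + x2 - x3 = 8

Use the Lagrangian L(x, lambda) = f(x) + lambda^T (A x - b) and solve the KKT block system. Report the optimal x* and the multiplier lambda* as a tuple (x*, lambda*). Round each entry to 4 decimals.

Form the Lagrangian:
  L(x, lambda) = (1/2) x^T Q x + c^T x + lambda^T (A x - b)
Stationarity (grad_x L = 0): Q x + c + A^T lambda = 0.
Primal feasibility: A x = b.

This gives the KKT block system:
  [ Q   A^T ] [ x     ]   [-c ]
  [ A    0  ] [ lambda ] = [ b ]

Solving the linear system:
  x*      = (-2.1935, 0.8099, -0.6096)
  lambda* = (-4.2534)
  f(x*)   = 17.8193

x* = (-2.1935, 0.8099, -0.6096), lambda* = (-4.2534)


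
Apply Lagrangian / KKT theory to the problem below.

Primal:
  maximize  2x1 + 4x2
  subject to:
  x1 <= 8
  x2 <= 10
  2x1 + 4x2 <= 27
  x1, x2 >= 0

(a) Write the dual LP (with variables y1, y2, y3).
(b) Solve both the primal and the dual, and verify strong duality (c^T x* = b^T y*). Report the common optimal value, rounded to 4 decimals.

The standard primal-dual pair for 'max c^T x s.t. A x <= b, x >= 0' is:
  Dual:  min b^T y  s.t.  A^T y >= c,  y >= 0.

So the dual LP is:
  minimize  8y1 + 10y2 + 27y3
  subject to:
    y1 + 2y3 >= 2
    y2 + 4y3 >= 4
    y1, y2, y3 >= 0

Solving the primal: x* = (0, 6.75).
  primal value c^T x* = 27.
Solving the dual: y* = (0, 0, 1).
  dual value b^T y* = 27.
Strong duality: c^T x* = b^T y*. Confirmed.

27


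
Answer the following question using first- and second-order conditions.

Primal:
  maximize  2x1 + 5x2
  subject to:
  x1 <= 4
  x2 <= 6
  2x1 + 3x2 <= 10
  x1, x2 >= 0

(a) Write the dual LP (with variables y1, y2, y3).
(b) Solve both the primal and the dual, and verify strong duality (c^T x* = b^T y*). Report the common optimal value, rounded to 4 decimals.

The standard primal-dual pair for 'max c^T x s.t. A x <= b, x >= 0' is:
  Dual:  min b^T y  s.t.  A^T y >= c,  y >= 0.

So the dual LP is:
  minimize  4y1 + 6y2 + 10y3
  subject to:
    y1 + 2y3 >= 2
    y2 + 3y3 >= 5
    y1, y2, y3 >= 0

Solving the primal: x* = (0, 3.3333).
  primal value c^T x* = 16.6667.
Solving the dual: y* = (0, 0, 1.6667).
  dual value b^T y* = 16.6667.
Strong duality: c^T x* = b^T y*. Confirmed.

16.6667


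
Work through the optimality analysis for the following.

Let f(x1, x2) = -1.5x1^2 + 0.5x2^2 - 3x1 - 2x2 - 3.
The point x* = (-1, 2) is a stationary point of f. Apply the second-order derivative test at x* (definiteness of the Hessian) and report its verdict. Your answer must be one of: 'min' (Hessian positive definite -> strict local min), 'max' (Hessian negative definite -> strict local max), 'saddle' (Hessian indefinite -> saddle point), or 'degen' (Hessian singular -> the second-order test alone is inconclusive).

Compute the Hessian H = grad^2 f:
  H = [[-3, 0], [0, 1]]
Verify stationarity: grad f(x*) = H x* + g = (0, 0).
Eigenvalues of H: -3, 1.
Eigenvalues have mixed signs, so H is indefinite -> x* is a saddle point.

saddle


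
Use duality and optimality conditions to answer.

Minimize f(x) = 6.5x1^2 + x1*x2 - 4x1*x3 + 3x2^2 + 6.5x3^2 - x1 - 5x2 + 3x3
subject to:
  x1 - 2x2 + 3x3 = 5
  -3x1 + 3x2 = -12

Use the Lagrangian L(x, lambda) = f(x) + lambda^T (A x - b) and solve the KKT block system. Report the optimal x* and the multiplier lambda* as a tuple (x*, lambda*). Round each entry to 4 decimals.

Form the Lagrangian:
  L(x, lambda) = (1/2) x^T Q x + c^T x + lambda^T (A x - b)
Stationarity (grad_x L = 0): Q x + c + A^T lambda = 0.
Primal feasibility: A x = b.

This gives the KKT block system:
  [ Q   A^T ] [ x     ]   [-c ]
  [ A    0  ] [ lambda ] = [ b ]

Solving the linear system:
  x*      = (1.6854, -2.3146, -0.4382)
  lambda* = (3.1461, 7.8315)
  f(x*)   = 43.4101

x* = (1.6854, -2.3146, -0.4382), lambda* = (3.1461, 7.8315)


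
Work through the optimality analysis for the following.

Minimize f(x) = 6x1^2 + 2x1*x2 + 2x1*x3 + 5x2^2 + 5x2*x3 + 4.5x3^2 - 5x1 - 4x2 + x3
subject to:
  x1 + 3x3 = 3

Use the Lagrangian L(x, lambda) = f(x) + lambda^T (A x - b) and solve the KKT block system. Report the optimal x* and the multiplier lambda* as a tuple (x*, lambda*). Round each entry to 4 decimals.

Form the Lagrangian:
  L(x, lambda) = (1/2) x^T Q x + c^T x + lambda^T (A x - b)
Stationarity (grad_x L = 0): Q x + c + A^T lambda = 0.
Primal feasibility: A x = b.

This gives the KKT block system:
  [ Q   A^T ] [ x     ]   [-c ]
  [ A    0  ] [ lambda ] = [ b ]

Solving the linear system:
  x*      = (0.5462, -0.1182, 0.8179)
  lambda* = (-2.9542)
  f(x*)   = 3.7112

x* = (0.5462, -0.1182, 0.8179), lambda* = (-2.9542)


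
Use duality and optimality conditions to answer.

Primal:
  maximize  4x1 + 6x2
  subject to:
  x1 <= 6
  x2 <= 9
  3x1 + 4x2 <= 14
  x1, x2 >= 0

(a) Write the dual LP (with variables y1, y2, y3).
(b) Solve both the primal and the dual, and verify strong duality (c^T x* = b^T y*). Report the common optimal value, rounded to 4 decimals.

The standard primal-dual pair for 'max c^T x s.t. A x <= b, x >= 0' is:
  Dual:  min b^T y  s.t.  A^T y >= c,  y >= 0.

So the dual LP is:
  minimize  6y1 + 9y2 + 14y3
  subject to:
    y1 + 3y3 >= 4
    y2 + 4y3 >= 6
    y1, y2, y3 >= 0

Solving the primal: x* = (0, 3.5).
  primal value c^T x* = 21.
Solving the dual: y* = (0, 0, 1.5).
  dual value b^T y* = 21.
Strong duality: c^T x* = b^T y*. Confirmed.

21


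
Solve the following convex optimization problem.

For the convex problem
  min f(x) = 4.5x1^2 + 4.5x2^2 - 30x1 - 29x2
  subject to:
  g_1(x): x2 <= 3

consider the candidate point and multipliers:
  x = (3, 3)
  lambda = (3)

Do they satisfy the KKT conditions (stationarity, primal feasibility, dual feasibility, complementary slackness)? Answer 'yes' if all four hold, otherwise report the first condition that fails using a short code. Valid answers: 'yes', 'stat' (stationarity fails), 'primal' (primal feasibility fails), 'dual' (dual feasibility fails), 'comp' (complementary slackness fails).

Gradient of f: grad f(x) = Q x + c = (-3, -2)
Constraint values g_i(x) = a_i^T x - b_i:
  g_1((3, 3)) = 0
Stationarity residual: grad f(x) + sum_i lambda_i a_i = (-3, 1)
  -> stationarity FAILS
Primal feasibility (all g_i <= 0): OK
Dual feasibility (all lambda_i >= 0): OK
Complementary slackness (lambda_i * g_i(x) = 0 for all i): OK

Verdict: the first failing condition is stationarity -> stat.

stat


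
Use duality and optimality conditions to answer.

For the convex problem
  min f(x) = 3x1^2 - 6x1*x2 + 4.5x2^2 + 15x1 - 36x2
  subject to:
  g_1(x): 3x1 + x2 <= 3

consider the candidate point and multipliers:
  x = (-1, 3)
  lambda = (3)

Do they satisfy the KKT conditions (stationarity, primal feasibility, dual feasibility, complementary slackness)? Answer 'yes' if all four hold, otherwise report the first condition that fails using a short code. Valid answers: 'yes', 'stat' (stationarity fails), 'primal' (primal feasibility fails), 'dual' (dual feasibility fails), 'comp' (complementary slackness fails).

Gradient of f: grad f(x) = Q x + c = (-9, -3)
Constraint values g_i(x) = a_i^T x - b_i:
  g_1((-1, 3)) = -3
Stationarity residual: grad f(x) + sum_i lambda_i a_i = (0, 0)
  -> stationarity OK
Primal feasibility (all g_i <= 0): OK
Dual feasibility (all lambda_i >= 0): OK
Complementary slackness (lambda_i * g_i(x) = 0 for all i): FAILS

Verdict: the first failing condition is complementary_slackness -> comp.

comp


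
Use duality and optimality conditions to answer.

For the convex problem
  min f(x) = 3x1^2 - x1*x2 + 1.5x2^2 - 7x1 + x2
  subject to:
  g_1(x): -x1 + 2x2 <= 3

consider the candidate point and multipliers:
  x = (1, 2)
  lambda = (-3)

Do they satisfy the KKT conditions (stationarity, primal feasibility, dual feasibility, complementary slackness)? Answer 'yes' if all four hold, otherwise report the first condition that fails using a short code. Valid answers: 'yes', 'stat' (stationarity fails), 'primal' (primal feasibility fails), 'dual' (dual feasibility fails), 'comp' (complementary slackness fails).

Gradient of f: grad f(x) = Q x + c = (-3, 6)
Constraint values g_i(x) = a_i^T x - b_i:
  g_1((1, 2)) = 0
Stationarity residual: grad f(x) + sum_i lambda_i a_i = (0, 0)
  -> stationarity OK
Primal feasibility (all g_i <= 0): OK
Dual feasibility (all lambda_i >= 0): FAILS
Complementary slackness (lambda_i * g_i(x) = 0 for all i): OK

Verdict: the first failing condition is dual_feasibility -> dual.

dual


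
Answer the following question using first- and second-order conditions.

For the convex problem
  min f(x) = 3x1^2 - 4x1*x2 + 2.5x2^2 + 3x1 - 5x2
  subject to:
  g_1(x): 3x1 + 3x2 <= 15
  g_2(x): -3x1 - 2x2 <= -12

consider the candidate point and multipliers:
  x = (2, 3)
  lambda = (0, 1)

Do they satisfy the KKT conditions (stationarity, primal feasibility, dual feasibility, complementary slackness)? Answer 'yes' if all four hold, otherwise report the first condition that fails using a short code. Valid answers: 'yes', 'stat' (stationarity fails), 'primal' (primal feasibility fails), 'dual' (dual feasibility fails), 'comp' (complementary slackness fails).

Gradient of f: grad f(x) = Q x + c = (3, 2)
Constraint values g_i(x) = a_i^T x - b_i:
  g_1((2, 3)) = 0
  g_2((2, 3)) = 0
Stationarity residual: grad f(x) + sum_i lambda_i a_i = (0, 0)
  -> stationarity OK
Primal feasibility (all g_i <= 0): OK
Dual feasibility (all lambda_i >= 0): OK
Complementary slackness (lambda_i * g_i(x) = 0 for all i): OK

Verdict: yes, KKT holds.

yes


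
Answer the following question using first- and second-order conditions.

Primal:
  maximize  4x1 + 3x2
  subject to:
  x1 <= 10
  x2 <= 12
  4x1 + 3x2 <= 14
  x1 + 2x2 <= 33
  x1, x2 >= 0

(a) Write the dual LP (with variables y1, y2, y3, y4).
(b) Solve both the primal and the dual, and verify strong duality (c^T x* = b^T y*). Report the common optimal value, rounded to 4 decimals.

The standard primal-dual pair for 'max c^T x s.t. A x <= b, x >= 0' is:
  Dual:  min b^T y  s.t.  A^T y >= c,  y >= 0.

So the dual LP is:
  minimize  10y1 + 12y2 + 14y3 + 33y4
  subject to:
    y1 + 4y3 + y4 >= 4
    y2 + 3y3 + 2y4 >= 3
    y1, y2, y3, y4 >= 0

Solving the primal: x* = (3.5, 0).
  primal value c^T x* = 14.
Solving the dual: y* = (0, 0, 1, 0).
  dual value b^T y* = 14.
Strong duality: c^T x* = b^T y*. Confirmed.

14


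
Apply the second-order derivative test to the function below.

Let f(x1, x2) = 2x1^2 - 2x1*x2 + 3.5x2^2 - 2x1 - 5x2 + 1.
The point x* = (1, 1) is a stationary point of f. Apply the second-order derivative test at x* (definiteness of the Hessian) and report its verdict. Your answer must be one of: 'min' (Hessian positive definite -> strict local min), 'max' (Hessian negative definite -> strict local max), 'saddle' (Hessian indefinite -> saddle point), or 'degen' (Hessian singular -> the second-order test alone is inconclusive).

Compute the Hessian H = grad^2 f:
  H = [[4, -2], [-2, 7]]
Verify stationarity: grad f(x*) = H x* + g = (0, 0).
Eigenvalues of H: 3, 8.
Both eigenvalues > 0, so H is positive definite -> x* is a strict local min.

min


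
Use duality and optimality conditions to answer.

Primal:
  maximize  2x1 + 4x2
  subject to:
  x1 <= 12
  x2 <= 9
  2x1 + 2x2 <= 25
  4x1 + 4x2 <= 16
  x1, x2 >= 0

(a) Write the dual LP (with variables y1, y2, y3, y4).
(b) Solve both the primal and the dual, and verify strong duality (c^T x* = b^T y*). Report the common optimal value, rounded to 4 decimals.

The standard primal-dual pair for 'max c^T x s.t. A x <= b, x >= 0' is:
  Dual:  min b^T y  s.t.  A^T y >= c,  y >= 0.

So the dual LP is:
  minimize  12y1 + 9y2 + 25y3 + 16y4
  subject to:
    y1 + 2y3 + 4y4 >= 2
    y2 + 2y3 + 4y4 >= 4
    y1, y2, y3, y4 >= 0

Solving the primal: x* = (0, 4).
  primal value c^T x* = 16.
Solving the dual: y* = (0, 0, 0, 1).
  dual value b^T y* = 16.
Strong duality: c^T x* = b^T y*. Confirmed.

16


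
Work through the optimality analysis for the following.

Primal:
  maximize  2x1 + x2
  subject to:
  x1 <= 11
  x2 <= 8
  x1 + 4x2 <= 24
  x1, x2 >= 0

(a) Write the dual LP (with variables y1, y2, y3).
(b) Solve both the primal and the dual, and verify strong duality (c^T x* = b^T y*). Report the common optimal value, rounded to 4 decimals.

The standard primal-dual pair for 'max c^T x s.t. A x <= b, x >= 0' is:
  Dual:  min b^T y  s.t.  A^T y >= c,  y >= 0.

So the dual LP is:
  minimize  11y1 + 8y2 + 24y3
  subject to:
    y1 + y3 >= 2
    y2 + 4y3 >= 1
    y1, y2, y3 >= 0

Solving the primal: x* = (11, 3.25).
  primal value c^T x* = 25.25.
Solving the dual: y* = (1.75, 0, 0.25).
  dual value b^T y* = 25.25.
Strong duality: c^T x* = b^T y*. Confirmed.

25.25


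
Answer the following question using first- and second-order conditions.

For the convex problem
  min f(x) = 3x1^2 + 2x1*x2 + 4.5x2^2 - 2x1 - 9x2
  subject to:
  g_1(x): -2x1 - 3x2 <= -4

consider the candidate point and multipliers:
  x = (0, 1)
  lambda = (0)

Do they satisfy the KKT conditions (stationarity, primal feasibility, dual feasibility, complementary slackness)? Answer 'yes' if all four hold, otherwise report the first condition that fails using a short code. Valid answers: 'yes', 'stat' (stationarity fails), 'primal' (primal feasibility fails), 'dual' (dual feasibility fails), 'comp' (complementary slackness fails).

Gradient of f: grad f(x) = Q x + c = (0, 0)
Constraint values g_i(x) = a_i^T x - b_i:
  g_1((0, 1)) = 1
Stationarity residual: grad f(x) + sum_i lambda_i a_i = (0, 0)
  -> stationarity OK
Primal feasibility (all g_i <= 0): FAILS
Dual feasibility (all lambda_i >= 0): OK
Complementary slackness (lambda_i * g_i(x) = 0 for all i): OK

Verdict: the first failing condition is primal_feasibility -> primal.

primal


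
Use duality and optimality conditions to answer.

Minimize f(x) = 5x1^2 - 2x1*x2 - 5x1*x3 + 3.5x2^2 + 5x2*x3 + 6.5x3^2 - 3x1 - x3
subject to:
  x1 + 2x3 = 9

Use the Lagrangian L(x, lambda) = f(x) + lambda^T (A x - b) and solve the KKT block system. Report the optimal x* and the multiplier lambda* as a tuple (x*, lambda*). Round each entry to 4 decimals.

Form the Lagrangian:
  L(x, lambda) = (1/2) x^T Q x + c^T x + lambda^T (A x - b)
Stationarity (grad_x L = 0): Q x + c + A^T lambda = 0.
Primal feasibility: A x = b.

This gives the KKT block system:
  [ Q   A^T ] [ x     ]   [-c ]
  [ A    0  ] [ lambda ] = [ b ]

Solving the linear system:
  x*      = (2.5907, -1.5488, 3.2047)
  lambda* = (-9.9814)
  f(x*)   = 39.4279

x* = (2.5907, -1.5488, 3.2047), lambda* = (-9.9814)


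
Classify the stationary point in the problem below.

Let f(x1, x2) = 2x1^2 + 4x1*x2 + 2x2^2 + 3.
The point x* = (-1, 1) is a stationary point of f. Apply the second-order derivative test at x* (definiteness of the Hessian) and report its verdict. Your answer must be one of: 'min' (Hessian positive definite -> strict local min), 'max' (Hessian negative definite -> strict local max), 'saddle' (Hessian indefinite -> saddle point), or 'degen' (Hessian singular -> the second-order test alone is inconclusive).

Compute the Hessian H = grad^2 f:
  H = [[4, 4], [4, 4]]
Verify stationarity: grad f(x*) = H x* + g = (0, 0).
Eigenvalues of H: 0, 8.
H has a zero eigenvalue (singular; positive semidefinite but not definite), so H is neither positive definite, negative definite, nor indefinite. The second-order test alone is inconclusive -> degen.
(Indeed, f is constant along the null direction of H through x*, so x* is not a strict local extremum.)

degen


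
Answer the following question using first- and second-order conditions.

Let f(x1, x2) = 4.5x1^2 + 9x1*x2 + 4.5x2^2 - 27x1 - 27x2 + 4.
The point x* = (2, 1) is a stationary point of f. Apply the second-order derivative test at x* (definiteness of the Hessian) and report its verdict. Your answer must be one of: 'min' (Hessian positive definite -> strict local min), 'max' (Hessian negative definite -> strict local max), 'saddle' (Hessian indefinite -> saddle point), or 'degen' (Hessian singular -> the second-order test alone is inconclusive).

Compute the Hessian H = grad^2 f:
  H = [[9, 9], [9, 9]]
Verify stationarity: grad f(x*) = H x* + g = (0, 0).
Eigenvalues of H: 0, 18.
H has a zero eigenvalue (singular; positive semidefinite but not definite), so H is neither positive definite, negative definite, nor indefinite. The second-order test alone is inconclusive -> degen.
(Indeed, f is constant along the null direction of H through x*, so x* is not a strict local extremum.)

degen


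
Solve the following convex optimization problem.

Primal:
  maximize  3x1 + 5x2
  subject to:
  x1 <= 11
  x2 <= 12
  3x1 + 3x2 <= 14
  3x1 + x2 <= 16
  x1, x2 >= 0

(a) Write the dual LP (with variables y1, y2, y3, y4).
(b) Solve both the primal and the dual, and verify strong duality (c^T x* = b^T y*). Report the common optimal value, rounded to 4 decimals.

The standard primal-dual pair for 'max c^T x s.t. A x <= b, x >= 0' is:
  Dual:  min b^T y  s.t.  A^T y >= c,  y >= 0.

So the dual LP is:
  minimize  11y1 + 12y2 + 14y3 + 16y4
  subject to:
    y1 + 3y3 + 3y4 >= 3
    y2 + 3y3 + y4 >= 5
    y1, y2, y3, y4 >= 0

Solving the primal: x* = (0, 4.6667).
  primal value c^T x* = 23.3333.
Solving the dual: y* = (0, 0, 1.6667, 0).
  dual value b^T y* = 23.3333.
Strong duality: c^T x* = b^T y*. Confirmed.

23.3333


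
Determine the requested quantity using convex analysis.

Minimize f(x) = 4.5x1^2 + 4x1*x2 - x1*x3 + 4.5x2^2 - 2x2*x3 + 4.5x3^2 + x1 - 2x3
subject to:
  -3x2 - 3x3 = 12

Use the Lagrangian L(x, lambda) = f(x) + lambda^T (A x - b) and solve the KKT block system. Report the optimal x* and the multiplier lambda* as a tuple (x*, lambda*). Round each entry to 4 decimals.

Form the Lagrangian:
  L(x, lambda) = (1/2) x^T Q x + c^T x + lambda^T (A x - b)
Stationarity (grad_x L = 0): Q x + c + A^T lambda = 0.
Primal feasibility: A x = b.

This gives the KKT block system:
  [ Q   A^T ] [ x     ]   [-c ]
  [ A    0  ] [ lambda ] = [ b ]

Solving the linear system:
  x*      = (0.6936, -2.2486, -1.7514)
  lambda* = (-4.6532)
  f(x*)   = 30.0173

x* = (0.6936, -2.2486, -1.7514), lambda* = (-4.6532)


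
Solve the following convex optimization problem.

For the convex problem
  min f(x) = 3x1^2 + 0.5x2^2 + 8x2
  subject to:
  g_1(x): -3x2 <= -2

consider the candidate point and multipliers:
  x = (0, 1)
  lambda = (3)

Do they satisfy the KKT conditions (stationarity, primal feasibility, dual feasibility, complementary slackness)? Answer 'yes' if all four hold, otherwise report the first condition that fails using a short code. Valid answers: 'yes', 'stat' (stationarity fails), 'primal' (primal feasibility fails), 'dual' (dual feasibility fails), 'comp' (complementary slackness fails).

Gradient of f: grad f(x) = Q x + c = (0, 9)
Constraint values g_i(x) = a_i^T x - b_i:
  g_1((0, 1)) = -1
Stationarity residual: grad f(x) + sum_i lambda_i a_i = (0, 0)
  -> stationarity OK
Primal feasibility (all g_i <= 0): OK
Dual feasibility (all lambda_i >= 0): OK
Complementary slackness (lambda_i * g_i(x) = 0 for all i): FAILS

Verdict: the first failing condition is complementary_slackness -> comp.

comp


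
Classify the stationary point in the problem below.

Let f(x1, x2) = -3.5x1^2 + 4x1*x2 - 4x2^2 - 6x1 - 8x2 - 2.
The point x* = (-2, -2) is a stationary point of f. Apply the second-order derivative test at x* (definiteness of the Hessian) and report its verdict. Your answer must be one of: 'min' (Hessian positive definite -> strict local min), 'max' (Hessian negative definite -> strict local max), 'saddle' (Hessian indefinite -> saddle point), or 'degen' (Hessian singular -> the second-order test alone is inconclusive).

Compute the Hessian H = grad^2 f:
  H = [[-7, 4], [4, -8]]
Verify stationarity: grad f(x*) = H x* + g = (0, 0).
Eigenvalues of H: -11.5311, -3.4689.
Both eigenvalues < 0, so H is negative definite -> x* is a strict local max.

max


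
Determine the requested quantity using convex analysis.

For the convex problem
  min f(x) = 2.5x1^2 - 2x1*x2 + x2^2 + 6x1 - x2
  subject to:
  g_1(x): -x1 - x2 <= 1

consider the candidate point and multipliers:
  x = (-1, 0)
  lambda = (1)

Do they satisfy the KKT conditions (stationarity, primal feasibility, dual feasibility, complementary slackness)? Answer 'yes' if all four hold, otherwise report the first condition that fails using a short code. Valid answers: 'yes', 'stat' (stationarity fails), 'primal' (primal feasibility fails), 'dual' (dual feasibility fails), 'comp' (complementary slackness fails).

Gradient of f: grad f(x) = Q x + c = (1, 1)
Constraint values g_i(x) = a_i^T x - b_i:
  g_1((-1, 0)) = 0
Stationarity residual: grad f(x) + sum_i lambda_i a_i = (0, 0)
  -> stationarity OK
Primal feasibility (all g_i <= 0): OK
Dual feasibility (all lambda_i >= 0): OK
Complementary slackness (lambda_i * g_i(x) = 0 for all i): OK

Verdict: yes, KKT holds.

yes


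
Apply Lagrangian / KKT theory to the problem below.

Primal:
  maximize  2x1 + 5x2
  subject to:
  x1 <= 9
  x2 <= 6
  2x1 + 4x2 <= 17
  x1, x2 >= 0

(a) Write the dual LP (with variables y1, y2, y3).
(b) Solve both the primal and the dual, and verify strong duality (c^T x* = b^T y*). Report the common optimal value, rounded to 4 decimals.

The standard primal-dual pair for 'max c^T x s.t. A x <= b, x >= 0' is:
  Dual:  min b^T y  s.t.  A^T y >= c,  y >= 0.

So the dual LP is:
  minimize  9y1 + 6y2 + 17y3
  subject to:
    y1 + 2y3 >= 2
    y2 + 4y3 >= 5
    y1, y2, y3 >= 0

Solving the primal: x* = (0, 4.25).
  primal value c^T x* = 21.25.
Solving the dual: y* = (0, 0, 1.25).
  dual value b^T y* = 21.25.
Strong duality: c^T x* = b^T y*. Confirmed.

21.25


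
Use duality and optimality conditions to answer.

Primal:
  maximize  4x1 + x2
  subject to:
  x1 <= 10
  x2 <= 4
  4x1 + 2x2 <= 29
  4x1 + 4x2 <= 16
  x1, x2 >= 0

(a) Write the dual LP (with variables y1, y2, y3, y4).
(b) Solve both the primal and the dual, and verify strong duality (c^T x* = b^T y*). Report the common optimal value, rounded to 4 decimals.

The standard primal-dual pair for 'max c^T x s.t. A x <= b, x >= 0' is:
  Dual:  min b^T y  s.t.  A^T y >= c,  y >= 0.

So the dual LP is:
  minimize  10y1 + 4y2 + 29y3 + 16y4
  subject to:
    y1 + 4y3 + 4y4 >= 4
    y2 + 2y3 + 4y4 >= 1
    y1, y2, y3, y4 >= 0

Solving the primal: x* = (4, 0).
  primal value c^T x* = 16.
Solving the dual: y* = (0, 0, 0, 1).
  dual value b^T y* = 16.
Strong duality: c^T x* = b^T y*. Confirmed.

16


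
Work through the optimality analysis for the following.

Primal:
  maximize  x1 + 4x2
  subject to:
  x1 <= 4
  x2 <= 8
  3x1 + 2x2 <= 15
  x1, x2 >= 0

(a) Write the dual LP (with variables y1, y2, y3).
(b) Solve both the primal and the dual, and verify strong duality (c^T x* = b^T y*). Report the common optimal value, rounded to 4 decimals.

The standard primal-dual pair for 'max c^T x s.t. A x <= b, x >= 0' is:
  Dual:  min b^T y  s.t.  A^T y >= c,  y >= 0.

So the dual LP is:
  minimize  4y1 + 8y2 + 15y3
  subject to:
    y1 + 3y3 >= 1
    y2 + 2y3 >= 4
    y1, y2, y3 >= 0

Solving the primal: x* = (0, 7.5).
  primal value c^T x* = 30.
Solving the dual: y* = (0, 0, 2).
  dual value b^T y* = 30.
Strong duality: c^T x* = b^T y*. Confirmed.

30


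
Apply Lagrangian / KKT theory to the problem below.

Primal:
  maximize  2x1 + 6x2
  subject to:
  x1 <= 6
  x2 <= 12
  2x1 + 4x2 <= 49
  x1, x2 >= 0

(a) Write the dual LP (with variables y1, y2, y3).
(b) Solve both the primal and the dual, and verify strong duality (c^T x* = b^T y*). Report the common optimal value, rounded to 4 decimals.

The standard primal-dual pair for 'max c^T x s.t. A x <= b, x >= 0' is:
  Dual:  min b^T y  s.t.  A^T y >= c,  y >= 0.

So the dual LP is:
  minimize  6y1 + 12y2 + 49y3
  subject to:
    y1 + 2y3 >= 2
    y2 + 4y3 >= 6
    y1, y2, y3 >= 0

Solving the primal: x* = (0.5, 12).
  primal value c^T x* = 73.
Solving the dual: y* = (0, 2, 1).
  dual value b^T y* = 73.
Strong duality: c^T x* = b^T y*. Confirmed.

73


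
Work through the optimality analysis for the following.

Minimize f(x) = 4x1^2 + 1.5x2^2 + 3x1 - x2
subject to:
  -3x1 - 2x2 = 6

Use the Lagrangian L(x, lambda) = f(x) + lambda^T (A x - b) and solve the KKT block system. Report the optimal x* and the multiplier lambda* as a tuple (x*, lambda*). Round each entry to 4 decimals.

Form the Lagrangian:
  L(x, lambda) = (1/2) x^T Q x + c^T x + lambda^T (A x - b)
Stationarity (grad_x L = 0): Q x + c + A^T lambda = 0.
Primal feasibility: A x = b.

This gives the KKT block system:
  [ Q   A^T ] [ x     ]   [-c ]
  [ A    0  ] [ lambda ] = [ b ]

Solving the linear system:
  x*      = (-1.2203, -1.1695)
  lambda* = (-2.2542)
  f(x*)   = 5.5169

x* = (-1.2203, -1.1695), lambda* = (-2.2542)


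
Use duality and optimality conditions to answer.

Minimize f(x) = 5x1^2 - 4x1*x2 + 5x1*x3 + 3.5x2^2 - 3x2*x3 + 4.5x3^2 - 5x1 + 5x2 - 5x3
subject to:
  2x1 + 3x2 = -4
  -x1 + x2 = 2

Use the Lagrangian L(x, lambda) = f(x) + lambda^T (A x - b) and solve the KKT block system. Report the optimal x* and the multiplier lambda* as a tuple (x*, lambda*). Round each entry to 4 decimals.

Form the Lagrangian:
  L(x, lambda) = (1/2) x^T Q x + c^T x + lambda^T (A x - b)
Stationarity (grad_x L = 0): Q x + c + A^T lambda = 0.
Primal feasibility: A x = b.

This gives the KKT block system:
  [ Q   A^T ] [ x     ]   [-c ]
  [ A    0  ] [ lambda ] = [ b ]

Solving the linear system:
  x*      = (-2, 0, 1.6667)
  lambda* = (1.7333, -13.2)
  f(x*)   = 17.5

x* = (-2, 0, 1.6667), lambda* = (1.7333, -13.2)


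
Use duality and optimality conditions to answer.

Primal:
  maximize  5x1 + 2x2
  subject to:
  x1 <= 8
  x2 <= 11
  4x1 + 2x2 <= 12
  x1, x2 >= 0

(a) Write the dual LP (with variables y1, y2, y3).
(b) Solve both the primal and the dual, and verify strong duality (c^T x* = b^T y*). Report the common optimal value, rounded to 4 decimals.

The standard primal-dual pair for 'max c^T x s.t. A x <= b, x >= 0' is:
  Dual:  min b^T y  s.t.  A^T y >= c,  y >= 0.

So the dual LP is:
  minimize  8y1 + 11y2 + 12y3
  subject to:
    y1 + 4y3 >= 5
    y2 + 2y3 >= 2
    y1, y2, y3 >= 0

Solving the primal: x* = (3, 0).
  primal value c^T x* = 15.
Solving the dual: y* = (0, 0, 1.25).
  dual value b^T y* = 15.
Strong duality: c^T x* = b^T y*. Confirmed.

15


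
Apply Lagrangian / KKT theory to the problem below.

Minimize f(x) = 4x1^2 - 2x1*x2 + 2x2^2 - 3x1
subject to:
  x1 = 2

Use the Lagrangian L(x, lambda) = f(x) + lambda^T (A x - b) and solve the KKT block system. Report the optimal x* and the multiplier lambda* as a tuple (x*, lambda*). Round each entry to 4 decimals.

Form the Lagrangian:
  L(x, lambda) = (1/2) x^T Q x + c^T x + lambda^T (A x - b)
Stationarity (grad_x L = 0): Q x + c + A^T lambda = 0.
Primal feasibility: A x = b.

This gives the KKT block system:
  [ Q   A^T ] [ x     ]   [-c ]
  [ A    0  ] [ lambda ] = [ b ]

Solving the linear system:
  x*      = (2, 1)
  lambda* = (-11)
  f(x*)   = 8

x* = (2, 1), lambda* = (-11)


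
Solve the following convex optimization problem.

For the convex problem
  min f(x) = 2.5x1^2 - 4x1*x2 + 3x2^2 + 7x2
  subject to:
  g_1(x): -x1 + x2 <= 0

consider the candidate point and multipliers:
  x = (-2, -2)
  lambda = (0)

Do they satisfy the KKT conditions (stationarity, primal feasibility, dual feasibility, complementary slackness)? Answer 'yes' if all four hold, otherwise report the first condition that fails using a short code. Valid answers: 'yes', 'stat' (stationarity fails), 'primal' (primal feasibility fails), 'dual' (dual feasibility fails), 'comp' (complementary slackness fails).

Gradient of f: grad f(x) = Q x + c = (-2, 3)
Constraint values g_i(x) = a_i^T x - b_i:
  g_1((-2, -2)) = 0
Stationarity residual: grad f(x) + sum_i lambda_i a_i = (-2, 3)
  -> stationarity FAILS
Primal feasibility (all g_i <= 0): OK
Dual feasibility (all lambda_i >= 0): OK
Complementary slackness (lambda_i * g_i(x) = 0 for all i): OK

Verdict: the first failing condition is stationarity -> stat.

stat


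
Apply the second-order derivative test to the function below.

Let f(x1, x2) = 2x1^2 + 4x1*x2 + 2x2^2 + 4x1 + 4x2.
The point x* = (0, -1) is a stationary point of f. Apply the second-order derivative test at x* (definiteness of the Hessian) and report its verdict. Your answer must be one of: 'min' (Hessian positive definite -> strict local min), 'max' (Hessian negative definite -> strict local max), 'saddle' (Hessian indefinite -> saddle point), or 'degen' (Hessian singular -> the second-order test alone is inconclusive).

Compute the Hessian H = grad^2 f:
  H = [[4, 4], [4, 4]]
Verify stationarity: grad f(x*) = H x* + g = (0, 0).
Eigenvalues of H: 0, 8.
H has a zero eigenvalue (singular; positive semidefinite but not definite), so H is neither positive definite, negative definite, nor indefinite. The second-order test alone is inconclusive -> degen.
(Indeed, f is constant along the null direction of H through x*, so x* is not a strict local extremum.)

degen


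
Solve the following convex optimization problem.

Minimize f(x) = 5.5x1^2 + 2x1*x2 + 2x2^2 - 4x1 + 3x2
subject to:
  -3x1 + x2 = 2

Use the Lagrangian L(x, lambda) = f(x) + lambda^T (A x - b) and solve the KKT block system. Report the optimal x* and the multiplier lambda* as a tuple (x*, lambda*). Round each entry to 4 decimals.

Form the Lagrangian:
  L(x, lambda) = (1/2) x^T Q x + c^T x + lambda^T (A x - b)
Stationarity (grad_x L = 0): Q x + c + A^T lambda = 0.
Primal feasibility: A x = b.

This gives the KKT block system:
  [ Q   A^T ] [ x     ]   [-c ]
  [ A    0  ] [ lambda ] = [ b ]

Solving the linear system:
  x*      = (-0.5593, 0.322)
  lambda* = (-3.1695)
  f(x*)   = 4.7712

x* = (-0.5593, 0.322), lambda* = (-3.1695)


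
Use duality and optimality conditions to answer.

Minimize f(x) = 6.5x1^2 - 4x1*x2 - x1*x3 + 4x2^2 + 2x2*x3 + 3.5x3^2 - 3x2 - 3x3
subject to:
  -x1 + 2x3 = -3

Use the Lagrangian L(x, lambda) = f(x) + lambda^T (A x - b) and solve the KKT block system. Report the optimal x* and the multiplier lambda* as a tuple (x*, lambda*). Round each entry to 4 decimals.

Form the Lagrangian:
  L(x, lambda) = (1/2) x^T Q x + c^T x + lambda^T (A x - b)
Stationarity (grad_x L = 0): Q x + c + A^T lambda = 0.
Primal feasibility: A x = b.

This gives the KKT block system:
  [ Q   A^T ] [ x     ]   [-c ]
  [ A    0  ] [ lambda ] = [ b ]

Solving the linear system:
  x*      = (0.5941, 0.9728, -1.203)
  lambda* = (5.0347)
  f(x*)   = 7.8973

x* = (0.5941, 0.9728, -1.203), lambda* = (5.0347)


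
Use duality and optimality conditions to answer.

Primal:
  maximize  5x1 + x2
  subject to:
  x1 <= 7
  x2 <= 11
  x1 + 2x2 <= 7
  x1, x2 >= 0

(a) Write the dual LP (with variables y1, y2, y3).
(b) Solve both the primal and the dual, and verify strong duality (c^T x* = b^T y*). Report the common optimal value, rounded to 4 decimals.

The standard primal-dual pair for 'max c^T x s.t. A x <= b, x >= 0' is:
  Dual:  min b^T y  s.t.  A^T y >= c,  y >= 0.

So the dual LP is:
  minimize  7y1 + 11y2 + 7y3
  subject to:
    y1 + y3 >= 5
    y2 + 2y3 >= 1
    y1, y2, y3 >= 0

Solving the primal: x* = (7, 0).
  primal value c^T x* = 35.
Solving the dual: y* = (4.5, 0, 0.5).
  dual value b^T y* = 35.
Strong duality: c^T x* = b^T y*. Confirmed.

35


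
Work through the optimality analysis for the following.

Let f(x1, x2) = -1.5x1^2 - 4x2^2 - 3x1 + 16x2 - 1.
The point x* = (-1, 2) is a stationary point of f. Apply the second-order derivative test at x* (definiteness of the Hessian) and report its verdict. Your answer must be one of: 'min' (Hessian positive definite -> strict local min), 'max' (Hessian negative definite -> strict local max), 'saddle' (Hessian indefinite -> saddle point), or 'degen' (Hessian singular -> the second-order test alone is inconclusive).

Compute the Hessian H = grad^2 f:
  H = [[-3, 0], [0, -8]]
Verify stationarity: grad f(x*) = H x* + g = (0, 0).
Eigenvalues of H: -8, -3.
Both eigenvalues < 0, so H is negative definite -> x* is a strict local max.

max


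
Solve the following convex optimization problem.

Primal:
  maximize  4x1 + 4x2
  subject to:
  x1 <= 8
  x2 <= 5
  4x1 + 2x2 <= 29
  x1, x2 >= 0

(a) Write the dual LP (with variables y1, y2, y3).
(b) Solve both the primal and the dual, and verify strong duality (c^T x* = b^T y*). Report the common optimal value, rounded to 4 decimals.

The standard primal-dual pair for 'max c^T x s.t. A x <= b, x >= 0' is:
  Dual:  min b^T y  s.t.  A^T y >= c,  y >= 0.

So the dual LP is:
  minimize  8y1 + 5y2 + 29y3
  subject to:
    y1 + 4y3 >= 4
    y2 + 2y3 >= 4
    y1, y2, y3 >= 0

Solving the primal: x* = (4.75, 5).
  primal value c^T x* = 39.
Solving the dual: y* = (0, 2, 1).
  dual value b^T y* = 39.
Strong duality: c^T x* = b^T y*. Confirmed.

39


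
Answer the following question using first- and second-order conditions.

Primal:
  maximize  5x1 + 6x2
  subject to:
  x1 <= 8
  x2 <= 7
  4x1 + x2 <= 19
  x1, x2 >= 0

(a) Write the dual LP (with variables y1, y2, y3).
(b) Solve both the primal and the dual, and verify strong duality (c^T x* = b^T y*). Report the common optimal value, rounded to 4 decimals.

The standard primal-dual pair for 'max c^T x s.t. A x <= b, x >= 0' is:
  Dual:  min b^T y  s.t.  A^T y >= c,  y >= 0.

So the dual LP is:
  minimize  8y1 + 7y2 + 19y3
  subject to:
    y1 + 4y3 >= 5
    y2 + y3 >= 6
    y1, y2, y3 >= 0

Solving the primal: x* = (3, 7).
  primal value c^T x* = 57.
Solving the dual: y* = (0, 4.75, 1.25).
  dual value b^T y* = 57.
Strong duality: c^T x* = b^T y*. Confirmed.

57


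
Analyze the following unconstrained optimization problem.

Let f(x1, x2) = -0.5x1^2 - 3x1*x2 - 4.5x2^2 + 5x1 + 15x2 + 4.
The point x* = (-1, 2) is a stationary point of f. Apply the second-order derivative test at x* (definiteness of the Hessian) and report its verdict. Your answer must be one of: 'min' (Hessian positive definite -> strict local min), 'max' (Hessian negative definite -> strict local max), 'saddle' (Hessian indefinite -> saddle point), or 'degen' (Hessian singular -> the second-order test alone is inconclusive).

Compute the Hessian H = grad^2 f:
  H = [[-1, -3], [-3, -9]]
Verify stationarity: grad f(x*) = H x* + g = (0, 0).
Eigenvalues of H: -10, 0.
H has a zero eigenvalue (singular; negative semidefinite but not definite), so H is neither positive definite, negative definite, nor indefinite. The second-order test alone is inconclusive -> degen.
(Indeed, f is constant along the null direction of H through x*, so x* is not a strict local extremum.)

degen
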